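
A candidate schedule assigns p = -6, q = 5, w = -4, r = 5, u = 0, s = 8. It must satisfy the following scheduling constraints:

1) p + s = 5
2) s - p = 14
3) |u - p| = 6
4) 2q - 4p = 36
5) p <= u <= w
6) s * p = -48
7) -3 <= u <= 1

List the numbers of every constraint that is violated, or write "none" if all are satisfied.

1) p + s = -6 + 8 = 2, not 5  fails
2) s - p = 8 - (-6) = 14  holds
3) |0 - (-6)| = 6  holds
4) 2q - 4p = 2(5) - 4(-6) = 34, not 36  fails
5) values -6, 0, -4; u = 0 is not <= w = -4  fails
6) s * p = 8 * (-6) = -48  holds
7) u = 0 lies in [-3, 1]  holds

Constraints 1, 4, and 5 are violated.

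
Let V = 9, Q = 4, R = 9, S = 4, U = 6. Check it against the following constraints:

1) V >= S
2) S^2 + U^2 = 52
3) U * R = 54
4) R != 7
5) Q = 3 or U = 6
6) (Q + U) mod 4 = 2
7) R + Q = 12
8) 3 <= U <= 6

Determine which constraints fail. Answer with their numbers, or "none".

Constraint 7 does not hold.

1) V = 9, S = 4; 9 ≥ 4 — satisfied.
2) S^2 + U^2 = 4^2 + 6^2 = 16 + 36 = 52 — satisfied.
3) U * R = 6 * 9 = 54 — satisfied.
4) R = 9, and 9 ≠ 7 — satisfied.
5) Q = 4 ≠ 3, but U = 6 = 6 (second disjunct) — satisfied.
6) Q + U = 10; 10 mod 4 = 2 — satisfied.
7) R + Q = 9 + 4 = 13, not 12 — violated.
8) U = 6 lies in [3, 6] — satisfied.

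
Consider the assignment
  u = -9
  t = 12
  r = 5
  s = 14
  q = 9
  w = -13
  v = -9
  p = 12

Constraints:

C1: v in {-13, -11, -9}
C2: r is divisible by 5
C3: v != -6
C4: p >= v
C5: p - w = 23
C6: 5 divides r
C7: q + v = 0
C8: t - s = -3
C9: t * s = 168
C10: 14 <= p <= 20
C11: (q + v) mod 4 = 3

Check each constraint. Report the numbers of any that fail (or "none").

C1: v = -9 is in {-13, -11, -9} — holds.
C2: 5 / 5 = 1, so 5 divides 5 — holds.
C3: v = -9, and -9 ≠ -6 — holds.
C4: p = 12, v = -9; 12 ≥ -9 — holds.
C5: p - w = 12 - (-13) = 25, not 23 — does not hold.
C6: 5 / 5 = 1, so 5 divides 5 — holds.
C7: q + v = 9 + (-9) = 0 — holds.
C8: t - s = 12 - 14 = -2, not -3 — does not hold.
C9: t * s = 12 * 14 = 168 — holds.
C10: p = 12 is outside [14, 20] — does not hold.
C11: q + v = 0; 0 mod 4 = 0, not 3 — does not hold.

Violated: 5, 8, 10, and 11.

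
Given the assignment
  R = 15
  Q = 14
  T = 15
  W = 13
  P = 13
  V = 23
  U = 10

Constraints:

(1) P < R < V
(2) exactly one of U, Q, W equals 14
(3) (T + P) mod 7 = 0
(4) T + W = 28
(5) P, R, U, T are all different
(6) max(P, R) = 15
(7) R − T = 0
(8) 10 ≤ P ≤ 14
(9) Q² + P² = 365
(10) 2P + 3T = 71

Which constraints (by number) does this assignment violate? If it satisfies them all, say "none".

(1) values 13 < 15 < 23  yes
(2) U=10, Q=14, W=13; 1 of them equals 14  yes
(3) T + P = 28; 28 mod 7 = 0  yes
(4) T + W = 15 + 13 = 28  yes
(5) R = T = 15, not all different  no
(6) max(13, 15) = 15  yes
(7) R − T = 15 − 15 = 0  yes
(8) P = 13 lies in [10, 14]  yes
(9) Q² + P² = 14² + 13² = 196 + 169 = 365  yes
(10) 2P + 3T = 2(13) + 3(15) = 71  yes

Constraint 5 is violated.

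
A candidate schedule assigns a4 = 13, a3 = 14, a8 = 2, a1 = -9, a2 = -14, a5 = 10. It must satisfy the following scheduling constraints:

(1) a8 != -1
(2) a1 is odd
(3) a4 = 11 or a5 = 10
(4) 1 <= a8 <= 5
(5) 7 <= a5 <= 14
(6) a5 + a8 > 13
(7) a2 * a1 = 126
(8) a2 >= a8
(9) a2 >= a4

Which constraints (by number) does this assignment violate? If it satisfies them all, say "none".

(1) a8 = 2, and 2 ≠ -1  yes
(2) a1 = -9 is odd  yes
(3) a4 = 13 ≠ 11, but a5 = 10 = 10 (second disjunct)  yes
(4) a8 = 2 lies in [1, 5]  yes
(5) a5 = 10 lies in [7, 14]  yes
(6) a5 + a8 = 10 + 2 = 12; 12 ≤ 13, bound 13 not met  no
(7) a2 * a1 = -14 * (-9) = 126  yes
(8) a2 = -14, a8 = 2; -14 < 2 (want ≥)  no
(9) a2 = -14, a4 = 13; -14 < 13 (want ≥)  no

Constraints 6, 8, and 9 do not hold.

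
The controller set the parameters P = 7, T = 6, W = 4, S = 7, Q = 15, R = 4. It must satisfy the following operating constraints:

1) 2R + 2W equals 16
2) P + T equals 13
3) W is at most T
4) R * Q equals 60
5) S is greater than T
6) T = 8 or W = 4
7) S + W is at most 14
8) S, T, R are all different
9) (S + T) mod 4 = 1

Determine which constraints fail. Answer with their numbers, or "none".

None — every constraint holds.

1) 2R + 2W = 2(4) + 2(4) = 16 — OK.
2) P + T = 7 + 6 = 13 — OK.
3) W = 4, T = 6; 4 ≤ 6 — OK.
4) R * Q = 4 * 15 = 60 — OK.
5) S = 7, T = 6; 7 > 6 — OK.
6) T = 6 ≠ 8, but W = 4 = 4 (second disjunct) — OK.
7) S + W = 7 + 4 = 11; 11 ≤ 14 — OK.
8) values 7, 6, 4 are pairwise distinct — OK.
9) S + T = 13; 13 mod 4 = 1 — OK.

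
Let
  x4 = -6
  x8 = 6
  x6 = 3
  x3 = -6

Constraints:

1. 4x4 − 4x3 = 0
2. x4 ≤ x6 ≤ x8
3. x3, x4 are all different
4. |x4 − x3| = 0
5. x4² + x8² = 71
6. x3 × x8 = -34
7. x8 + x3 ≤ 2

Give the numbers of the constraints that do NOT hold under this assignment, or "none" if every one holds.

Constraints 3, 5, 6 do not hold.

1. 4x4 − 4x3 = 4(-6) − 4(-6) = 0 — holds.
2. values -6 ≤ 3 ≤ 6 — holds.
3. x3 = x4 = -6, not all different — fails.
4. |-6 − (-6)| = 0 — holds.
5. x4² + x8² = (-6)² + 6² = 36 + 36 = 72, not 71 — fails.
6. x3 × x8 = -6 × 6 = -36, not -34 — fails.
7. x8 + x3 = 6 + (-6) = 0; 0 ≤ 2 — holds.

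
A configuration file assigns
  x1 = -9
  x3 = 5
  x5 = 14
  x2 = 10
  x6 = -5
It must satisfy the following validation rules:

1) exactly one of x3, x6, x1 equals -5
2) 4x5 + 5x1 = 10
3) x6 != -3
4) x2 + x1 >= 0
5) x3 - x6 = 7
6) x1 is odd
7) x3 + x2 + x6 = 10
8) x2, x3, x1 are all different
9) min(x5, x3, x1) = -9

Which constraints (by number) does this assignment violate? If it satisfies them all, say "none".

The assignment fails constraints 2 and 5.

1) x3=5, x6=-5, x1=-9; 1 of them equals -5 — holds.
2) 4x5 + 5x1 = 4(14) + 5(-9) = 11, not 10 — fails.
3) x6 = -5, and -5 ≠ -3 — holds.
4) x2 + x1 = 10 + (-9) = 1; 1 ≥ 0 — holds.
5) x3 - x6 = 5 - (-5) = 10, not 7 — fails.
6) x1 = -9 is odd — holds.
7) x3 + x2 + x6 = 5 + 10 + (-5) = 10 — holds.
8) values 10, 5, -9 are pairwise distinct — holds.
9) min(14, 5, -9) = -9 — holds.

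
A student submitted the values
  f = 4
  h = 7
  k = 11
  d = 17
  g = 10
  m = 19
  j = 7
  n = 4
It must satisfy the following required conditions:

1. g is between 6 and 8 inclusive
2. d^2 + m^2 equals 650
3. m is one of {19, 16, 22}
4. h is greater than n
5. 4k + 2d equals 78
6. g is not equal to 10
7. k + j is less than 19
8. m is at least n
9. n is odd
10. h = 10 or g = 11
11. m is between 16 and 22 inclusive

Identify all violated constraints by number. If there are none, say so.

1. g = 10 is outside [6, 8] — fails.
2. d^2 + m^2 = 17^2 + 19^2 = 289 + 361 = 650 — holds.
3. m = 19 is in {19, 16, 22} — holds.
4. h = 7, n = 4; 7 > 4 — holds.
5. 4k + 2d = 4(11) + 2(17) = 78 — holds.
6. g = 10, but 10 is required to differ — fails.
7. k + j = 11 + 7 = 18; 18 < 19 — holds.
8. m = 19, n = 4; 19 ≥ 4 — holds.
9. n = 4 is even — fails.
10. h = 7 ≠ 10 and g = 10 ≠ 11; both disjuncts false — fails.
11. m = 19 lies in [16, 22] — holds.

The assignment fails constraints 1, 6, 9, and 10.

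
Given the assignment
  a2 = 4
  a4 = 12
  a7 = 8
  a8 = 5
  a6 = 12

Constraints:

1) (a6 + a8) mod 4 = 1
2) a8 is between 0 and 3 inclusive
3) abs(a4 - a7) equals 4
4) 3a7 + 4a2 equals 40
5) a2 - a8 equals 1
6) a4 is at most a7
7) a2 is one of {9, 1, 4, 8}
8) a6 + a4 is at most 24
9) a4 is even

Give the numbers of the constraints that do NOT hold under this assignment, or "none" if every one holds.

1) a6 + a8 = 17; 17 mod 4 = 1  ✓
2) a8 = 5 is outside [0, 3]  ✗
3) abs(12 - 8) = 4  ✓
4) 3a7 + 4a2 = 3(8) + 4(4) = 40  ✓
5) a2 - a8 = 4 - 5 = -1, not 1  ✗
6) a4 = 12, a7 = 8; 12 > 8 (want ≤)  ✗
7) a2 = 4 is in {9, 1, 4, 8}  ✓
8) a6 + a4 = 12 + 12 = 24; 24 ≤ 24  ✓
9) a4 = 12 is even  ✓

Violated: 2, 5, 6.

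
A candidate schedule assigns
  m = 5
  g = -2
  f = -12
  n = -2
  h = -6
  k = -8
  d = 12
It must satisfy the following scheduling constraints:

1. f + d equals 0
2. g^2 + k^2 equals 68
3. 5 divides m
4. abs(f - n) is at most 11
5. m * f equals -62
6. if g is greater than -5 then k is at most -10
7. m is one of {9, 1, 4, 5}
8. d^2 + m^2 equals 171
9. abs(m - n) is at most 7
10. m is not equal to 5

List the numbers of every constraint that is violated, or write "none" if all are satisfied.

The assignment fails constraints 5, 6, 8, and 10.

1. f + d = -12 + 12 = 0 — OK.
2. g^2 + k^2 = (-2)^2 + (-8)^2 = 4 + 64 = 68 — OK.
3. 5 / 5 = 1, so 5 divides 5 — OK.
4. abs(-12 - (-2)) = 10; 10 ≤ 11 — OK.
5. m * f = 5 * (-12) = -60, not -62 — violated.
6. g = -2 > -5, so we need k ≤ -10; but k = -8 > -10 — violated.
7. m = 5 is in {9, 1, 4, 5} — OK.
8. d^2 + m^2 = 12^2 + 5^2 = 144 + 25 = 169, not 171 — violated.
9. abs(5 - (-2)) = 7; 7 ≤ 7 — OK.
10. m = 5, but 5 is required to differ — violated.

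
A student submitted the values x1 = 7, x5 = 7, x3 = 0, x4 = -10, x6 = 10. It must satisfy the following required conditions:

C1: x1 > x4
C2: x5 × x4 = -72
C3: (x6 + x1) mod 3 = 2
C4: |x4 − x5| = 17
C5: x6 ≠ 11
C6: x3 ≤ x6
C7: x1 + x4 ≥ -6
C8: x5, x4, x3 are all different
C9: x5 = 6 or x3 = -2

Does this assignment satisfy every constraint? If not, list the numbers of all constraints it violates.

No — constraints 2, 9 are not satisfied.

C1: x1 = 7, x4 = -10; 7 > -10 — satisfied.
C2: x5 × x4 = 7 × (-10) = -70, not -72 — violated.
C3: x6 + x1 = 17; 17 mod 3 = 2 — satisfied.
C4: |-10 − 7| = 17 — satisfied.
C5: x6 = 10, and 10 ≠ 11 — satisfied.
C6: x3 = 0, x6 = 10; 0 ≤ 10 — satisfied.
C7: x1 + x4 = 7 + (-10) = -3; -3 ≥ -6 — satisfied.
C8: values 7, -10, 0 are pairwise distinct — satisfied.
C9: x5 = 7 ≠ 6 and x3 = 0 ≠ -2; both disjuncts false — violated.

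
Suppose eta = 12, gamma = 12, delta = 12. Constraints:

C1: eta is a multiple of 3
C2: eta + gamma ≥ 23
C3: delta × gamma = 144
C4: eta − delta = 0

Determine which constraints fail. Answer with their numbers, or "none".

Yes — all constraints hold.

C1: 12 / 3 = 4, so 3 divides 12  holds
C2: eta + gamma = 12 + 12 = 24; 24 ≥ 23  holds
C3: delta × gamma = 12 × 12 = 144  holds
C4: eta − delta = 12 − 12 = 0  holds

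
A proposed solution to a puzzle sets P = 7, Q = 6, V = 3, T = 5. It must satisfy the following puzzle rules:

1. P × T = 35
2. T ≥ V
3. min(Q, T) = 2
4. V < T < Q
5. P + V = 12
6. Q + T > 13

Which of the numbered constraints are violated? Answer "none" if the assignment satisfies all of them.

The assignment fails constraints 3, 5, and 6.

1. P × T = 7 × 5 = 35  ✓
2. T = 5, V = 3; 5 ≥ 3  ✓
3. min(6, 5) = 5, not 2  ✗
4. values 3 < 5 < 6  ✓
5. P + V = 7 + 3 = 10, not 12  ✗
6. Q + T = 6 + 5 = 11; 11 ≤ 13, bound 13 not met  ✗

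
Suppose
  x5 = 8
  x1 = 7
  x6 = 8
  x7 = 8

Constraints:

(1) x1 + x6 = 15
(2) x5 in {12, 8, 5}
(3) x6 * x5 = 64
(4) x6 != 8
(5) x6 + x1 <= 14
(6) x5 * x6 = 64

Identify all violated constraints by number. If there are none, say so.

(1) x1 + x6 = 7 + 8 = 15  OK
(2) x5 = 8 is in {12, 8, 5}  OK
(3) x6 * x5 = 8 * 8 = 64  OK
(4) x6 = 8, but 8 is required to differ  FAIL
(5) x6 + x1 = 8 + 7 = 15; 15 > 14, bound 14 not met  FAIL
(6) x5 * x6 = 8 * 8 = 64  OK

The assignment fails constraints 4, 5.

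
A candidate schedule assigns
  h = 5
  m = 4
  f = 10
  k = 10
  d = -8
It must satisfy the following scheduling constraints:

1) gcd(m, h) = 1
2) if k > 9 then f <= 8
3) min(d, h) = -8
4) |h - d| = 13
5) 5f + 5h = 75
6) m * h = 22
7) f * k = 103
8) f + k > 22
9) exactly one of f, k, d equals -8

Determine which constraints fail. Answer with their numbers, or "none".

Constraints 2, 6, 7, and 8 are violated.

1) gcd(4, 5) = 1 — holds.
2) k = 10 > 9, so we need f ≤ 8; but f = 10 > 8 — does not hold.
3) min(-8, 5) = -8 — holds.
4) |5 - (-8)| = 13 — holds.
5) 5f + 5h = 5(10) + 5(5) = 75 — holds.
6) m * h = 4 * 5 = 20, not 22 — does not hold.
7) f * k = 10 * 10 = 100, not 103 — does not hold.
8) f + k = 10 + 10 = 20; 20 ≤ 22, bound 22 not met — does not hold.
9) f=10, k=10, d=-8; 1 of them equals -8 — holds.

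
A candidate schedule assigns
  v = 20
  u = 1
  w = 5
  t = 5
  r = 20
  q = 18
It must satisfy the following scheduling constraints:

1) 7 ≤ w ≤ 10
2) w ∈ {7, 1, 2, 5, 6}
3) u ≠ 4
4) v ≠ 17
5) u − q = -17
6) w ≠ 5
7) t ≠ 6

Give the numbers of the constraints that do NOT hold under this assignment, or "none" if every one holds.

1) w = 5 is outside [7, 10]  no
2) w = 5 is in {7, 1, 2, 5, 6}  yes
3) u = 1, and 1 ≠ 4  yes
4) v = 20, and 20 ≠ 17  yes
5) u − q = 1 − 18 = -17  yes
6) w = 5, but 5 is required to differ  no
7) t = 5, and 5 ≠ 6  yes

No — constraints 1, 6 are not satisfied.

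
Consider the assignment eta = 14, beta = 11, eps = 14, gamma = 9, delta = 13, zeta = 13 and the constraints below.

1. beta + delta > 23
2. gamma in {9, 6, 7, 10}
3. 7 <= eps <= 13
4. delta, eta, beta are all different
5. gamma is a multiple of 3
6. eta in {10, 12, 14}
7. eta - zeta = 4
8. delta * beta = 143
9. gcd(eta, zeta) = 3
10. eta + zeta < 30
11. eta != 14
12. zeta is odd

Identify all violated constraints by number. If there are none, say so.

Constraints 3, 7, 9, and 11 do not hold.

1. beta + delta = 11 + 13 = 24; 24 > 23 — holds.
2. gamma = 9 is in {9, 6, 7, 10} — holds.
3. eps = 14 is outside [7, 13] — fails.
4. values 13, 14, 11 are pairwise distinct — holds.
5. 9 / 3 = 3, so 3 divides 9 — holds.
6. eta = 14 is in {10, 12, 14} — holds.
7. eta - zeta = 14 - 13 = 1, not 4 — fails.
8. delta * beta = 13 * 11 = 143 — holds.
9. gcd(14, 13) = 1, not 3 — fails.
10. eta + zeta = 14 + 13 = 27; 27 < 30 — holds.
11. eta = 14, but 14 is required to differ — fails.
12. zeta = 13 is odd — holds.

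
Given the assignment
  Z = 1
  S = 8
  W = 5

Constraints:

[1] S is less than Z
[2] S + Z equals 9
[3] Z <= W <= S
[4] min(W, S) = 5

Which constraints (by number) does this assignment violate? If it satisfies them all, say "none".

The assignment fails constraint 1.

[1] S = 8, Z = 1; 8 ≥ 1 (want <)  FAIL
[2] S + Z = 8 + 1 = 9  OK
[3] values 1 <= 5 <= 8  OK
[4] min(5, 8) = 5  OK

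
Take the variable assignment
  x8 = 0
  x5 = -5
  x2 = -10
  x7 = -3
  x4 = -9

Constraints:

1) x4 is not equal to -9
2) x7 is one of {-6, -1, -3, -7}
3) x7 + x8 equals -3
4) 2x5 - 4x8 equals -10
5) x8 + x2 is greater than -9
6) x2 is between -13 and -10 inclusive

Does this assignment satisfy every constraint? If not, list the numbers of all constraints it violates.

The assignment fails constraints 1, 5.

1) x4 = -9, but -9 is required to differ — does not hold.
2) x7 = -3 is in {-6, -1, -3, -7} — holds.
3) x7 + x8 = -3 + 0 = -3 — holds.
4) 2x5 - 4x8 = 2(-5) - 4(0) = -10 — holds.
5) x8 + x2 = 0 + (-10) = -10; -10 ≤ -9, bound -9 not met — does not hold.
6) x2 = -10 lies in [-13, -10] — holds.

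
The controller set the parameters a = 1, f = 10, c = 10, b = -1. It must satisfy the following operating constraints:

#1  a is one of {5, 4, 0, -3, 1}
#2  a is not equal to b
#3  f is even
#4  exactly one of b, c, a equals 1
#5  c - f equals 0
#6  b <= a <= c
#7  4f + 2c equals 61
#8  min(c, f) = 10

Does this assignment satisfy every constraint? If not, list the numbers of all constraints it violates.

#1 a = 1 is in {5, 4, 0, -3, 1}  yes
#2 a = 1, b = -1; distinct  yes
#3 f = 10 is even  yes
#4 b=-1, c=10, a=1; 1 of them equals 1  yes
#5 c - f = 10 - 10 = 0  yes
#6 values -1 <= 1 <= 10  yes
#7 4f + 2c = 4(10) + 2(10) = 60, not 61  no
#8 min(10, 10) = 10  yes

The assignment fails constraint 7.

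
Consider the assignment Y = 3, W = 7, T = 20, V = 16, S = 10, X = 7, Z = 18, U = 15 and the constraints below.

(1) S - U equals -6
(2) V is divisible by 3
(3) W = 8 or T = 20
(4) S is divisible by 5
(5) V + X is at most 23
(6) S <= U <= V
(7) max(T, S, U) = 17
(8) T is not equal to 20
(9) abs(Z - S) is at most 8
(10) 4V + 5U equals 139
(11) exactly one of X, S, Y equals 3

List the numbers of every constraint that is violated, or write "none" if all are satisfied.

Constraints 1, 2, 7, 8 do not hold.

(1) S - U = 10 - 15 = -5, not -6 — violated.
(2) 16 = 3*5 + 1, so 3 does not divide 16 — violated.
(3) W = 7 ≠ 8, but T = 20 = 20 (second disjunct) — OK.
(4) 10 / 5 = 2, so 5 divides 10 — OK.
(5) V + X = 16 + 7 = 23; 23 ≤ 23 — OK.
(6) values 10 <= 15 <= 16 — OK.
(7) max(20, 10, 15) = 20, not 17 — violated.
(8) T = 20, but 20 is required to differ — violated.
(9) abs(18 - 10) = 8; 8 ≤ 8 — OK.
(10) 4V + 5U = 4(16) + 5(15) = 139 — OK.
(11) X=7, S=10, Y=3; 1 of them equals 3 — OK.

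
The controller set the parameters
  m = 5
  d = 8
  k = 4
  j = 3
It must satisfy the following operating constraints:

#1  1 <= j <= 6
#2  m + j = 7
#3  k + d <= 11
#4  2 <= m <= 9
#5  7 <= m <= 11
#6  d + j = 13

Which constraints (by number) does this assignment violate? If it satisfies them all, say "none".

Constraints 2, 3, 5, and 6 do not hold.

#1 j = 3 lies in [1, 6]  yes
#2 m + j = 5 + 3 = 8, not 7  no
#3 k + d = 4 + 8 = 12; 12 > 11, bound 11 not met  no
#4 m = 5 lies in [2, 9]  yes
#5 m = 5 is outside [7, 11]  no
#6 d + j = 8 + 3 = 11, not 13  no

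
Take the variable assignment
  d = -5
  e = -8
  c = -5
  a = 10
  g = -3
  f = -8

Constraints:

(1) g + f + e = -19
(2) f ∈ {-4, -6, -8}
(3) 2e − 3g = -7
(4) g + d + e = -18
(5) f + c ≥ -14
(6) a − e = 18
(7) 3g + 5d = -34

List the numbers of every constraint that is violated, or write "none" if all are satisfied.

Violated: 4.

(1) g + f + e = -3 + (-8) + (-8) = -19  ✓
(2) f = -8 is in {-4, -6, -8}  ✓
(3) 2e − 3g = 2(-8) − 3(-3) = -7  ✓
(4) g + d + e = -3 + (-5) + (-8) = -16, not -18  ✗
(5) f + c = -8 + (-5) = -13; -13 ≥ -14  ✓
(6) a − e = 10 − (-8) = 18  ✓
(7) 3g + 5d = 3(-3) + 5(-5) = -34  ✓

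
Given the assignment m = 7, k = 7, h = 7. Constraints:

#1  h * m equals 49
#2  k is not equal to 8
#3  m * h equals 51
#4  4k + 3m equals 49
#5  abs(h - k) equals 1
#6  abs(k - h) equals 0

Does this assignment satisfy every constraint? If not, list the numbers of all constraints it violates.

The assignment fails constraints 3, 5.

#1 h * m = 7 * 7 = 49  ✔
#2 k = 7, and 7 ≠ 8  ✔
#3 m * h = 7 * 7 = 49, not 51  ✘
#4 4k + 3m = 4(7) + 3(7) = 49  ✔
#5 abs(7 - 7) = 0, not 1  ✘
#6 abs(7 - 7) = 0  ✔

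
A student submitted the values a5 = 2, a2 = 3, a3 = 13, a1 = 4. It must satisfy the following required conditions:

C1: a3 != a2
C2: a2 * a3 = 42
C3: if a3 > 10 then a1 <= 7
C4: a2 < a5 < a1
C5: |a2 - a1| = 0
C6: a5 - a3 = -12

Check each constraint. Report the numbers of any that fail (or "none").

Constraints 2, 4, 5, and 6 do not hold.

C1: a3 = 13, a2 = 3; distinct  yes
C2: a2 * a3 = 3 * 13 = 39, not 42  no
C3: a3 = 13 > 10, so we need a1 ≤ 7; a1 = 4 ≤ 7  yes
C4: values 3, 2, 4; a2 = 3 is not < a5 = 2  no
C5: |3 - 4| = 1, not 0  no
C6: a5 - a3 = 2 - 13 = -11, not -12  no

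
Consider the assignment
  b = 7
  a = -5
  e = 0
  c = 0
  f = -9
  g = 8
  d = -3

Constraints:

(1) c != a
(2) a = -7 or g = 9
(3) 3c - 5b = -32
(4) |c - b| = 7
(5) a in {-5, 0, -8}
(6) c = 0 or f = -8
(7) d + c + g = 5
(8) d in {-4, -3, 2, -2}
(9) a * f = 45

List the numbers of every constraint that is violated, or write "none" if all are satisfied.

Violated: 2 and 3.

(1) c = 0, a = -5; distinct — holds.
(2) a = -5 ≠ -7 and g = 8 ≠ 9; both disjuncts false — does not hold.
(3) 3c - 5b = 3(0) - 5(7) = -35, not -32 — does not hold.
(4) |0 - 7| = 7 — holds.
(5) a = -5 is in {-5, 0, -8} — holds.
(6) c = 0 = 0 (first disjunct) — holds.
(7) d + c + g = -3 + 0 + 8 = 5 — holds.
(8) d = -3 is in {-4, -3, 2, -2} — holds.
(9) a * f = -5 * (-9) = 45 — holds.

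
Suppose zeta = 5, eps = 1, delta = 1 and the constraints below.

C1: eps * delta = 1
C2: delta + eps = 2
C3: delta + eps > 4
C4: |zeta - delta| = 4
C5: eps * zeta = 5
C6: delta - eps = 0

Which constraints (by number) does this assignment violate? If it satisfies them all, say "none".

Constraint 3 does not hold.

C1: eps * delta = 1 * 1 = 1  ✓
C2: delta + eps = 1 + 1 = 2  ✓
C3: delta + eps = 1 + 1 = 2; 2 ≤ 4, bound 4 not met  ✗
C4: |5 - 1| = 4  ✓
C5: eps * zeta = 1 * 5 = 5  ✓
C6: delta - eps = 1 - 1 = 0  ✓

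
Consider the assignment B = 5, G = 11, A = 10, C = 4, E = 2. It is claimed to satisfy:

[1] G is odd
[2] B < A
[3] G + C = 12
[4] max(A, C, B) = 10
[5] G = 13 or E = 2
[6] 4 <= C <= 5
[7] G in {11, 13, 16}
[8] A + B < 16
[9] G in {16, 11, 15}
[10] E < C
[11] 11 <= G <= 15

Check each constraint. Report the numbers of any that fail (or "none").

Constraint 3 is violated.

[1] G = 11 is odd  OK
[2] B = 5, A = 10; 5 < 10  OK
[3] G + C = 11 + 4 = 15, not 12  FAIL
[4] max(10, 4, 5) = 10  OK
[5] G = 11 ≠ 13, but E = 2 = 2 (second disjunct)  OK
[6] C = 4 lies in [4, 5]  OK
[7] G = 11 is in {11, 13, 16}  OK
[8] A + B = 10 + 5 = 15; 15 < 16  OK
[9] G = 11 is in {16, 11, 15}  OK
[10] E = 2, C = 4; 2 < 4  OK
[11] G = 11 lies in [11, 15]  OK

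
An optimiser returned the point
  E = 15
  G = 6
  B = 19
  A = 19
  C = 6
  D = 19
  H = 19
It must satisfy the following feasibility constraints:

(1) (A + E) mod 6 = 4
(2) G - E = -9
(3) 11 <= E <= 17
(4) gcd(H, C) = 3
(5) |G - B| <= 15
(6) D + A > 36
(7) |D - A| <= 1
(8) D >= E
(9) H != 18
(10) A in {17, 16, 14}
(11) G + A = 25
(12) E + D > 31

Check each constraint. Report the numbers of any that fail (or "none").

(1) A + E = 34; 34 mod 6 = 4  ✔
(2) G - E = 6 - 15 = -9  ✔
(3) E = 15 lies in [11, 17]  ✔
(4) gcd(19, 6) = 1, not 3  ✘
(5) |6 - 19| = 13; 13 ≤ 15  ✔
(6) D + A = 19 + 19 = 38; 38 > 36  ✔
(7) |19 - 19| = 0; 0 ≤ 1  ✔
(8) D = 19, E = 15; 19 ≥ 15  ✔
(9) H = 19, and 19 ≠ 18  ✔
(10) A = 19 is not in {17, 16, 14}  ✘
(11) G + A = 6 + 19 = 25  ✔
(12) E + D = 15 + 19 = 34; 34 > 31  ✔

Constraints 4 and 10 are violated.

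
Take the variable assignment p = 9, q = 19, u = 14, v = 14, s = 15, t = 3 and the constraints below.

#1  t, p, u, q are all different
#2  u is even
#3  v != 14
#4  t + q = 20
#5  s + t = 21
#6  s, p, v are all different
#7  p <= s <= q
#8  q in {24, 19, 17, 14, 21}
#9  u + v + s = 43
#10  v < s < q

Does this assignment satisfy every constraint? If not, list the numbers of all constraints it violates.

Constraints 3, 4, 5 are violated.

#1 values 3, 9, 14, 19 are pairwise distinct  true
#2 u = 14 is even  true
#3 v = 14, but 14 is required to differ  false
#4 t + q = 3 + 19 = 22, not 20  false
#5 s + t = 15 + 3 = 18, not 21  false
#6 values 15, 9, 14 are pairwise distinct  true
#7 values 9 <= 15 <= 19  true
#8 q = 19 is in {24, 19, 17, 14, 21}  true
#9 u + v + s = 14 + 14 + 15 = 43  true
#10 values 14 < 15 < 19  true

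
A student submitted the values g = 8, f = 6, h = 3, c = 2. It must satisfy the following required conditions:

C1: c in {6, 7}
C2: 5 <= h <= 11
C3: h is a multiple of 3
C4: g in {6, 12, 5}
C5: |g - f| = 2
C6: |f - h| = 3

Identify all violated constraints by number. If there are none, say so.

Violated: 1, 2, 4.

C1: c = 2 is not in {6, 7}  FAIL
C2: h = 3 is outside [5, 11]  FAIL
C3: 3 / 3 = 1, so 3 divides 3  OK
C4: g = 8 is not in {6, 12, 5}  FAIL
C5: |8 - 6| = 2  OK
C6: |6 - 3| = 3  OK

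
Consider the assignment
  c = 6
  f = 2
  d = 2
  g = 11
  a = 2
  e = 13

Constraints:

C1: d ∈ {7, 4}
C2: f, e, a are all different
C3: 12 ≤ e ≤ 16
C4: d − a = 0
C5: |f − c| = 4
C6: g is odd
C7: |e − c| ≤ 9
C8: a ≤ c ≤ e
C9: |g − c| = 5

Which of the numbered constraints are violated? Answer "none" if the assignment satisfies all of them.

C1: d = 2 is not in {7, 4}  false
C2: f = a = 2, not all different  false
C3: e = 13 lies in [12, 16]  true
C4: d − a = 2 − 2 = 0  true
C5: |2 − 6| = 4  true
C6: g = 11 is odd  true
C7: |13 − 6| = 7; 7 ≤ 9  true
C8: values 2 ≤ 6 ≤ 13  true
C9: |11 − 6| = 5  true

Constraints 1, 2 are violated.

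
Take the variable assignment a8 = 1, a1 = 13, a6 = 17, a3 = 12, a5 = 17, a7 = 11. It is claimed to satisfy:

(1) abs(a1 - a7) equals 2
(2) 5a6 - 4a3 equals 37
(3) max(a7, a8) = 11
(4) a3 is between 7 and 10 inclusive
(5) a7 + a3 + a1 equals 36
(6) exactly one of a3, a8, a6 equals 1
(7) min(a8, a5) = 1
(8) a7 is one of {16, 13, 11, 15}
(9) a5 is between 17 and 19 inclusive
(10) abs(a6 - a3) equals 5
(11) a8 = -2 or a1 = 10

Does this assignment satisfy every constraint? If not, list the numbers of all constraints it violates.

(1) abs(13 - 11) = 2  true
(2) 5a6 - 4a3 = 5(17) - 4(12) = 37  true
(3) max(11, 1) = 11  true
(4) a3 = 12 is outside [7, 10]  false
(5) a7 + a3 + a1 = 11 + 12 + 13 = 36  true
(6) a3=12, a8=1, a6=17; 1 of them equals 1  true
(7) min(1, 17) = 1  true
(8) a7 = 11 is in {16, 13, 11, 15}  true
(9) a5 = 17 lies in [17, 19]  true
(10) abs(17 - 12) = 5  true
(11) a8 = 1 ≠ -2 and a1 = 13 ≠ 10; both disjuncts false  false

Violated: 4, 11.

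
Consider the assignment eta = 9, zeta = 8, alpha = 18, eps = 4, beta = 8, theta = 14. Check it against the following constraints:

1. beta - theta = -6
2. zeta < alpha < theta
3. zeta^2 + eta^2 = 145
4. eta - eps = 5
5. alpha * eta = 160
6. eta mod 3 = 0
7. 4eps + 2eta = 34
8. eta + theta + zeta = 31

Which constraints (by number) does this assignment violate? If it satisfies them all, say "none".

1. beta - theta = 8 - 14 = -6  yes
2. values 8, 18, 14; alpha = 18 is not < theta = 14  no
3. zeta^2 + eta^2 = 8^2 + 9^2 = 64 + 81 = 145  yes
4. eta - eps = 9 - 4 = 5  yes
5. alpha * eta = 18 * 9 = 162, not 160  no
6. 9 mod 3 = 0  yes
7. 4eps + 2eta = 4(4) + 2(9) = 34  yes
8. eta + theta + zeta = 9 + 14 + 8 = 31  yes

Violated: 2 and 5.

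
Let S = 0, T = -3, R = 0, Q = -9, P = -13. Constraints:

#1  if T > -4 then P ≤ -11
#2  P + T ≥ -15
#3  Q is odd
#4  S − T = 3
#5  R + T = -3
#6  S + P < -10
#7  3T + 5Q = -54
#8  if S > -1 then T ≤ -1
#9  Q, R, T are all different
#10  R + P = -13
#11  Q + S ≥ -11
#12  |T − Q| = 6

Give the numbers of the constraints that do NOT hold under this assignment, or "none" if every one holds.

#1 T = -3 > -4, so we need P ≤ -11; P = -13 ≤ -11 — OK.
#2 P + T = -13 + (-3) = -16; -16 < -15, bound -15 not met — violated.
#3 Q = -9 is odd — OK.
#4 S − T = 0 − (-3) = 3 — OK.
#5 R + T = 0 + (-3) = -3 — OK.
#6 S + P = 0 + (-13) = -13; -13 < -10 — OK.
#7 3T + 5Q = 3(-3) + 5(-9) = -54 — OK.
#8 S = 0 > -1, so we need T ≤ -1; T = -3 ≤ -1 — OK.
#9 values -9, 0, -3 are pairwise distinct — OK.
#10 R + P = 0 + (-13) = -13 — OK.
#11 Q + S = -9 + 0 = -9; -9 ≥ -11 — OK.
#12 |-3 − (-9)| = 6 — OK.

Constraint 2 is violated.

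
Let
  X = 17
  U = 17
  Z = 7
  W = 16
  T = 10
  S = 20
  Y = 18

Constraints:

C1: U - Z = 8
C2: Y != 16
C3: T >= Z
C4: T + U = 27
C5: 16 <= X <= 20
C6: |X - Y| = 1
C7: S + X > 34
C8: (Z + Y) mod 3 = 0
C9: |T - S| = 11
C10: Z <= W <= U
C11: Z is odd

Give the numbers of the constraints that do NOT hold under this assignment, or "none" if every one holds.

The assignment fails constraints 1, 8, 9.

C1: U - Z = 17 - 7 = 10, not 8 — violated.
C2: Y = 18, and 18 ≠ 16 — satisfied.
C3: T = 10, Z = 7; 10 ≥ 7 — satisfied.
C4: T + U = 10 + 17 = 27 — satisfied.
C5: X = 17 lies in [16, 20] — satisfied.
C6: |17 - 18| = 1 — satisfied.
C7: S + X = 20 + 17 = 37; 37 > 34 — satisfied.
C8: Z + Y = 25; 25 mod 3 = 1, not 0 — violated.
C9: |10 - 20| = 10, not 11 — violated.
C10: values 7 <= 16 <= 17 — satisfied.
C11: Z = 7 is odd — satisfied.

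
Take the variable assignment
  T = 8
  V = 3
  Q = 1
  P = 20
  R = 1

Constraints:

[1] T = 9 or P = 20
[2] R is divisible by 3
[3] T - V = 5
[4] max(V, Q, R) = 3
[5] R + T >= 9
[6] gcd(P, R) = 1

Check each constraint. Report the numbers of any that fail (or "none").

[1] T = 8 ≠ 9, but P = 20 = 20 (second disjunct)  yes
[2] 1 = 3*0 + 1, so 3 does not divide 1  no
[3] T - V = 8 - 3 = 5  yes
[4] max(3, 1, 1) = 3  yes
[5] R + T = 1 + 8 = 9; 9 ≥ 9  yes
[6] gcd(20, 1) = 1  yes

No — constraint 2 is not satisfied.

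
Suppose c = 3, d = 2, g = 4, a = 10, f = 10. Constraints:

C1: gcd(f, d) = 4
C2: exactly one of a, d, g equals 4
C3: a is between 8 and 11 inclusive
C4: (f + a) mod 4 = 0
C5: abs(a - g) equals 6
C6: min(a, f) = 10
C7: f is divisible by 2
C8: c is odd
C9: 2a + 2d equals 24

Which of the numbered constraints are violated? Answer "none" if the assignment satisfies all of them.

The assignment fails constraint 1.

C1: gcd(10, 2) = 2, not 4 — fails.
C2: a=10, d=2, g=4; 1 of them equals 4 — holds.
C3: a = 10 lies in [8, 11] — holds.
C4: f + a = 20; 20 mod 4 = 0 — holds.
C5: abs(10 - 4) = 6 — holds.
C6: min(10, 10) = 10 — holds.
C7: 10 / 2 = 5, so 2 divides 10 — holds.
C8: c = 3 is odd — holds.
C9: 2a + 2d = 2(10) + 2(2) = 24 — holds.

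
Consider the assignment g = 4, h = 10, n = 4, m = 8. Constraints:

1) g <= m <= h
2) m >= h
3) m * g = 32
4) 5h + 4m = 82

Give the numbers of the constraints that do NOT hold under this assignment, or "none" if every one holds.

1) values 4 <= 8 <= 10  OK
2) m = 8, h = 10; 8 < 10 (want ≥)  FAIL
3) m * g = 8 * 4 = 32  OK
4) 5h + 4m = 5(10) + 4(8) = 82  OK

No — constraint 2 is not satisfied.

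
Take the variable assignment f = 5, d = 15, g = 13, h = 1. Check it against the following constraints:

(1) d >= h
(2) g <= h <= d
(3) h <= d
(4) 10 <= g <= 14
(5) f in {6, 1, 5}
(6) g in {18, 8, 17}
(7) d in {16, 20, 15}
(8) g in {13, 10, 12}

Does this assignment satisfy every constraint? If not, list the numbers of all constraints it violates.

(1) d = 15, h = 1; 15 ≥ 1 — satisfied.
(2) values 13, 1, 15; g = 13 is not <= h = 1 — violated.
(3) h = 1, d = 15; 1 ≤ 15 — satisfied.
(4) g = 13 lies in [10, 14] — satisfied.
(5) f = 5 is in {6, 1, 5} — satisfied.
(6) g = 13 is not in {18, 8, 17} — violated.
(7) d = 15 is in {16, 20, 15} — satisfied.
(8) g = 13 is in {13, 10, 12} — satisfied.

No — constraints 2 and 6 are not satisfied.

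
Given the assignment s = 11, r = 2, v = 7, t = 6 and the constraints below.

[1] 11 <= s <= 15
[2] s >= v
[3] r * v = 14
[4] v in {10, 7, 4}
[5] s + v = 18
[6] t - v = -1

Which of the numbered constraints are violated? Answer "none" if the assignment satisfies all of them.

No violations.

[1] s = 11 lies in [11, 15] — OK.
[2] s = 11, v = 7; 11 ≥ 7 — OK.
[3] r * v = 2 * 7 = 14 — OK.
[4] v = 7 is in {10, 7, 4} — OK.
[5] s + v = 11 + 7 = 18 — OK.
[6] t - v = 6 - 7 = -1 — OK.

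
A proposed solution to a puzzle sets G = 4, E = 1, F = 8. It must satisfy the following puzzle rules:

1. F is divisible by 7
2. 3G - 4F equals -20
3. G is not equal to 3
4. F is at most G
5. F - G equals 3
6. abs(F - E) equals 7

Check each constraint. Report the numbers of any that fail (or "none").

No — constraints 1, 4, and 5 are not satisfied.

1. 8 = 7*1 + 1, so 7 does not divide 8  ✘
2. 3G - 4F = 3(4) - 4(8) = -20  ✔
3. G = 4, and 4 ≠ 3  ✔
4. F = 8, G = 4; 8 > 4 (want ≤)  ✘
5. F - G = 8 - 4 = 4, not 3  ✘
6. abs(8 - 1) = 7  ✔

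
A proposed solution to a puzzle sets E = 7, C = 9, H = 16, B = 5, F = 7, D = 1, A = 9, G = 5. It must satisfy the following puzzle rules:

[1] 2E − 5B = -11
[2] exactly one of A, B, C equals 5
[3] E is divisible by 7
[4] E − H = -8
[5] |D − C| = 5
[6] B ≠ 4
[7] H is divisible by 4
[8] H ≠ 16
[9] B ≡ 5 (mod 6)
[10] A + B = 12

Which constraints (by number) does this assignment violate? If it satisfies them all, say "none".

Constraints 4, 5, 8, and 10 are violated.

[1] 2E − 5B = 2(7) − 5(5) = -11  holds
[2] A=9, B=5, C=9; 1 of them equals 5  holds
[3] 7 / 7 = 1, so 7 divides 7  holds
[4] E − H = 7 − 16 = -9, not -8  fails
[5] |1 − 9| = 8, not 5  fails
[6] B = 5, and 5 ≠ 4  holds
[7] 16 / 4 = 4, so 4 divides 16  holds
[8] H = 16, but 16 is required to differ  fails
[9] 5 mod 6 = 5  holds
[10] A + B = 9 + 5 = 14, not 12  fails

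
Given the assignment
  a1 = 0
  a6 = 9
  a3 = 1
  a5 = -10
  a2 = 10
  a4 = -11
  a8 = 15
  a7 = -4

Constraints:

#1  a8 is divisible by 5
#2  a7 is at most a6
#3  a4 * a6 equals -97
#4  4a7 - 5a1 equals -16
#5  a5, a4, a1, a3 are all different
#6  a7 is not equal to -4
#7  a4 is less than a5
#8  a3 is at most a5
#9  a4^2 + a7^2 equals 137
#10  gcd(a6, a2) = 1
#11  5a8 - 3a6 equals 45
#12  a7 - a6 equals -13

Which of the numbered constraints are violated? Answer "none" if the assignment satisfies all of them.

#1 15 / 5 = 3, so 5 divides 15 — OK.
#2 a7 = -4, a6 = 9; -4 ≤ 9 — OK.
#3 a4 * a6 = -11 * 9 = -99, not -97 — violated.
#4 4a7 - 5a1 = 4(-4) - 5(0) = -16 — OK.
#5 values -10, -11, 0, 1 are pairwise distinct — OK.
#6 a7 = -4, but -4 is required to differ — violated.
#7 a4 = -11, a5 = -10; -11 < -10 — OK.
#8 a3 = 1, a5 = -10; 1 > -10 (want ≤) — violated.
#9 a4^2 + a7^2 = (-11)^2 + (-4)^2 = 121 + 16 = 137 — OK.
#10 gcd(9, 10) = 1 — OK.
#11 5a8 - 3a6 = 5(15) - 3(9) = 48, not 45 — violated.
#12 a7 - a6 = -4 - 9 = -13 — OK.

Violated: 3, 6, 8, and 11.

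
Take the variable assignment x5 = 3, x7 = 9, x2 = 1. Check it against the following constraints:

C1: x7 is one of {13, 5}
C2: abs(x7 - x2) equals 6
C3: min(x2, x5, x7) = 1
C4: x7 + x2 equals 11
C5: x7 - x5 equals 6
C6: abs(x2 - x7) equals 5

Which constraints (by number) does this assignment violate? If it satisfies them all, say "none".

C1: x7 = 9 is not in {13, 5}  ✗
C2: abs(9 - 1) = 8, not 6  ✗
C3: min(1, 3, 9) = 1  ✓
C4: x7 + x2 = 9 + 1 = 10, not 11  ✗
C5: x7 - x5 = 9 - 3 = 6  ✓
C6: abs(1 - 9) = 8, not 5  ✗

Constraints 1, 2, 4, and 6 are violated.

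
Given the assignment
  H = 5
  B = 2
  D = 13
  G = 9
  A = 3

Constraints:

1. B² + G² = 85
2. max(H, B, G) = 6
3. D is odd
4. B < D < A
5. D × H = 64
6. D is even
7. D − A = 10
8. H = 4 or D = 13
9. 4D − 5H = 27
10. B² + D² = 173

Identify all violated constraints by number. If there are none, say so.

Constraints 2, 4, 5, 6 do not hold.

1. B² + G² = 2² + 9² = 4 + 81 = 85 — holds.
2. max(5, 2, 9) = 9, not 6 — fails.
3. D = 13 is odd — holds.
4. values 2, 13, 3; D = 13 is not < A = 3 — fails.
5. D × H = 13 × 5 = 65, not 64 — fails.
6. D = 13 is odd — fails.
7. D − A = 13 − 3 = 10 — holds.
8. H = 5 ≠ 4, but D = 13 = 13 (second disjunct) — holds.
9. 4D − 5H = 4(13) − 5(5) = 27 — holds.
10. B² + D² = 2² + 13² = 4 + 169 = 173 — holds.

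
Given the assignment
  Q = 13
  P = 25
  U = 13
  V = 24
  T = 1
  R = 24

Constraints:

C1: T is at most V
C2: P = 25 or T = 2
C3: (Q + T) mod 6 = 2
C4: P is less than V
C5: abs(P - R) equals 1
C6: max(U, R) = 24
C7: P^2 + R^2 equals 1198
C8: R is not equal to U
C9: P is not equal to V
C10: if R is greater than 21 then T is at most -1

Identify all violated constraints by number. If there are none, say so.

Violated: 4, 7, 10.

C1: T = 1, V = 24; 1 ≤ 24  ✔
C2: P = 25 = 25 (first disjunct)  ✔
C3: Q + T = 14; 14 mod 6 = 2  ✔
C4: P = 25, V = 24; 25 ≥ 24 (want <)  ✘
C5: abs(25 - 24) = 1  ✔
C6: max(13, 24) = 24  ✔
C7: P^2 + R^2 = 25^2 + 24^2 = 625 + 576 = 1201, not 1198  ✘
C8: R = 24, U = 13; distinct  ✔
C9: P = 25, V = 24; distinct  ✔
C10: R = 24 > 21, so we need T ≤ -1; but T = 1 > -1  ✘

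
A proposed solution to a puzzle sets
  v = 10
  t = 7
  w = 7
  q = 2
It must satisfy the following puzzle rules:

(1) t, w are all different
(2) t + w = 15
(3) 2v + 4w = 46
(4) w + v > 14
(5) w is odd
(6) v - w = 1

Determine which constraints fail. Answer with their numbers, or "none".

No — constraints 1, 2, 3, and 6 are not satisfied.

(1) t = w = 7, not all different  false
(2) t + w = 7 + 7 = 14, not 15  false
(3) 2v + 4w = 2(10) + 4(7) = 48, not 46  false
(4) w + v = 7 + 10 = 17; 17 > 14  true
(5) w = 7 is odd  true
(6) v - w = 10 - 7 = 3, not 1  false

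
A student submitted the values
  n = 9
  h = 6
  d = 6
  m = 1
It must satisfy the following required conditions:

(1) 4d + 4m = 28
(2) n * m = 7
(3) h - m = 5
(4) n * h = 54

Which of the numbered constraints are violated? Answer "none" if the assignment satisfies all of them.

Constraint 2 does not hold.

(1) 4d + 4m = 4(6) + 4(1) = 28 — holds.
(2) n * m = 9 * 1 = 9, not 7 — does not hold.
(3) h - m = 6 - 1 = 5 — holds.
(4) n * h = 9 * 6 = 54 — holds.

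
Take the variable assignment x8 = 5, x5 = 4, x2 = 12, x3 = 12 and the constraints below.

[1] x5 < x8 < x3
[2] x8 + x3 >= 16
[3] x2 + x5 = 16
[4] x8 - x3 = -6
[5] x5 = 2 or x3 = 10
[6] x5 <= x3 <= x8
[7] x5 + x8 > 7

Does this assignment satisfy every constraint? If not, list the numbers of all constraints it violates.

[1] values 4 < 5 < 12 — holds.
[2] x8 + x3 = 5 + 12 = 17; 17 ≥ 16 — holds.
[3] x2 + x5 = 12 + 4 = 16 — holds.
[4] x8 - x3 = 5 - 12 = -7, not -6 — does not hold.
[5] x5 = 4 ≠ 2 and x3 = 12 ≠ 10; both disjuncts false — does not hold.
[6] values 4, 12, 5; x3 = 12 is not <= x8 = 5 — does not hold.
[7] x5 + x8 = 4 + 5 = 9; 9 > 7 — holds.

Constraints 4, 5, and 6 do not hold.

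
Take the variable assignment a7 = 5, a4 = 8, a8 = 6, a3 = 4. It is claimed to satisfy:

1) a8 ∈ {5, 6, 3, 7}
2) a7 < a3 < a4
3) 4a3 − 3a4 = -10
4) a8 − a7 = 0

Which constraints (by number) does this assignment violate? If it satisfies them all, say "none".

1) a8 = 6 is in {5, 6, 3, 7}  holds
2) values 5, 4, 8; a7 = 5 is not < a3 = 4  fails
3) 4a3 − 3a4 = 4(4) − 3(8) = -8, not -10  fails
4) a8 − a7 = 6 − 5 = 1, not 0  fails

Constraints 2, 3, and 4 do not hold.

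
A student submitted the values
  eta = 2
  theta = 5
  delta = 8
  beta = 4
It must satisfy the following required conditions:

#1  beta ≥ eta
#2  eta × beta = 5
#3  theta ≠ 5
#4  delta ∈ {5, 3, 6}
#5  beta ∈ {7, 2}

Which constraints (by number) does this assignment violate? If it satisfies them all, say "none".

Constraints 2, 3, 4, 5 do not hold.

#1 beta = 4, eta = 2; 4 ≥ 2 — OK.
#2 eta × beta = 2 × 4 = 8, not 5 — violated.
#3 theta = 5, but 5 is required to differ — violated.
#4 delta = 8 is not in {5, 3, 6} — violated.
#5 beta = 4 is not in {7, 2} — violated.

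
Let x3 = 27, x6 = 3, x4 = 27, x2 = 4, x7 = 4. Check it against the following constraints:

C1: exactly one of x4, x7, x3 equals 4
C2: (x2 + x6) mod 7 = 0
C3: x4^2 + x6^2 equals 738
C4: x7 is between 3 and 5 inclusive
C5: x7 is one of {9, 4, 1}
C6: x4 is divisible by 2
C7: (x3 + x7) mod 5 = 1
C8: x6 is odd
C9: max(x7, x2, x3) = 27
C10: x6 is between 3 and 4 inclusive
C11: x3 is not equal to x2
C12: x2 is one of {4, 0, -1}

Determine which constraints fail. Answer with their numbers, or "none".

The assignment fails constraint 6.

C1: x4=27, x7=4, x3=27; 1 of them equals 4  ✓
C2: x2 + x6 = 7; 7 mod 7 = 0  ✓
C3: x4^2 + x6^2 = 27^2 + 3^2 = 729 + 9 = 738  ✓
C4: x7 = 4 lies in [3, 5]  ✓
C5: x7 = 4 is in {9, 4, 1}  ✓
C6: 27 = 2*13 + 1, so 2 does not divide 27  ✗
C7: x3 + x7 = 31; 31 mod 5 = 1  ✓
C8: x6 = 3 is odd  ✓
C9: max(4, 4, 27) = 27  ✓
C10: x6 = 3 lies in [3, 4]  ✓
C11: x3 = 27, x2 = 4; distinct  ✓
C12: x2 = 4 is in {4, 0, -1}  ✓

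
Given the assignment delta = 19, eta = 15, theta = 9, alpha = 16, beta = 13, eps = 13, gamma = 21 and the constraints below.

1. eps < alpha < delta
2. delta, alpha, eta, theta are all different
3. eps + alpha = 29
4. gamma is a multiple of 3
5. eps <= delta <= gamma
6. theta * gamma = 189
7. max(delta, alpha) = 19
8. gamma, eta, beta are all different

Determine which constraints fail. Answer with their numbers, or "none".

The assignment satisfies every constraint.

1. values 13 < 16 < 19 — holds.
2. values 19, 16, 15, 9 are pairwise distinct — holds.
3. eps + alpha = 13 + 16 = 29 — holds.
4. 21 / 3 = 7, so 3 divides 21 — holds.
5. values 13 <= 19 <= 21 — holds.
6. theta * gamma = 9 * 21 = 189 — holds.
7. max(19, 16) = 19 — holds.
8. values 21, 15, 13 are pairwise distinct — holds.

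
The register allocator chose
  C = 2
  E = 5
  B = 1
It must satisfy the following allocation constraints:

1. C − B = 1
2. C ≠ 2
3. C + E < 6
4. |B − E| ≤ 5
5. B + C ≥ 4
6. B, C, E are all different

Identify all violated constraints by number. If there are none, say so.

1. C − B = 2 − 1 = 1  true
2. C = 2, but 2 is required to differ  false
3. C + E = 2 + 5 = 7; 7 ≥ 6, bound 6 not met  false
4. |1 − 5| = 4; 4 ≤ 5  true
5. B + C = 1 + 2 = 3; 3 < 4, bound 4 not met  false
6. values 1, 2, 5 are pairwise distinct  true

The assignment fails constraints 2, 3, and 5.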